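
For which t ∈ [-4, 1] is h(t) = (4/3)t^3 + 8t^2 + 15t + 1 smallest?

h'(t) = 4t^2 + 16t + 15, which vanishes at t = -5/2 and t = -3/2.
Candidates: h(-4) = -49/3, h(-5/2) = -22/3, h(-3/2) = -8, h(1) = 76/3.
So the minimum is h(-4) = -49/3.

-4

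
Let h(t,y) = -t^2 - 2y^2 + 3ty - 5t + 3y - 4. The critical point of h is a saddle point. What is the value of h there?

-18

∂h/∂t = -2t + 3y - 5 = 0 and ∂h/∂y = 3t - 4y + 3 = 0, so (t, y) = (11, 9).
The Hessian has h_{tt} = -2, h_{yy} = -4, h_{ty} = 3, giving D = -1 < 0, so the point is a saddle point.
h(11, 9) = -18.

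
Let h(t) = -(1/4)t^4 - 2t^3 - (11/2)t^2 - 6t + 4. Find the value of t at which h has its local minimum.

h'(t) = -t^3 - 6t^2 - 11t - 6 = 0 at t = -3, -2, -1.
Second-derivative test with h''(t) = -3t^2 - 12t - 11: h''(-3) = -2 < 0 ⇒ local maximum; h''(-2) = 1 > 0 ⇒ local minimum; h''(-1) = -2 < 0 ⇒ local maximum.
The local minimum is h(-2) = 6.

-2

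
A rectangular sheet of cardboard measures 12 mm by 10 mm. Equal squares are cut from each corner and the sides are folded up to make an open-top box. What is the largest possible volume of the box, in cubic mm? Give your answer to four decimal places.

96.7706

With cut size x, the volume is V(x) = x(12 − 2x)(10 − 2x) for 0 < x < 5.
V'(x) = 12x^2 − 88x + 120. Setting V'(x) = 0 gives x ≈ 1.8107 (the root in (0, 5)).
V''(x) = 24x − 88 is negative there, so this is the maximum; V ≈ 96.7706.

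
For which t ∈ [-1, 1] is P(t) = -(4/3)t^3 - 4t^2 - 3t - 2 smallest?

1

Differentiating, P'(t) = -4t^2 - 8t - 3; whose only zero in [-1, 1] is t = -1/2.
Candidates: P(-1) = -5/3, P(-1/2) = -4/3, P(1) = -31/3.
So the minimum is P(1) = -31/3.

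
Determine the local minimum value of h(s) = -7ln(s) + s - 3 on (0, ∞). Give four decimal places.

-9.6214

h'(s) = -7/s + 1 = 0 gives s = 7.
h''(s) = 7/s², which is positive for s > 0, so this is a local minimum.
h(7) = -7·ln(7) + 7 - 3 ≈ -9.6214.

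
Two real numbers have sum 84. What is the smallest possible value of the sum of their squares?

3528

With a + b = 84, a^2 + b^2 = a^2 + (84 − a)^2.
The derivative 2a − 2(84 − a) = 4a − 168 vanishes at a = 42; second derivative 4 > 0, a minimum.
The minimum is 2·(42)^2 = 3528.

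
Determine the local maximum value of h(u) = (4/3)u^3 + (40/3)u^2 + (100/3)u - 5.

h'(u) = 4u^2 + (80/3)u + 100/3. Setting h'(u) = 0 gives u ∈ {-5, -5/3}.
Second-derivative test with h''(u) = 8u + 80/3: h''(-5) = -40/3 < 0 ⇒ local maximum; h''(-5/3) = 40/3 > 0 ⇒ local minimum.
Thus h has its local maximum at u = -5, with value -5.

-5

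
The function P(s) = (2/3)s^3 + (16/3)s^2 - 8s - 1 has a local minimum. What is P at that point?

-305/81

Critical points: P'(s) = 2s^2 + (32/3)s - 8 vanishes at s = -6, 2/3.
Since P''(s) = 4s + 32/3, we get P''(-6) = -40/3 < 0 ⇒ local maximum; P''(2/3) = 40/3 > 0 ⇒ local minimum.
Thus P has its local minimum at s = 2/3, with value -305/81.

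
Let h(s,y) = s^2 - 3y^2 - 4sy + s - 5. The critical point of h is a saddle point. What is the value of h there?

-143/28

∂h/∂s = 2s - 4y + 1 = 0 and ∂h/∂y = -4s - 6y = 0, so (s, y) = (-3/14, 1/7).
The Hessian has h_{ss} = 2, h_{yy} = -6, h_{sy} = -4, giving D = -28 < 0, so the point is a saddle point.
h(-3/14, 1/7) = -143/28.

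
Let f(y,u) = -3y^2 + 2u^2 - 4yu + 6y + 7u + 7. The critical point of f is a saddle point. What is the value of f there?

∂f/∂y = -6y - 4u + 6 = 0 and ∂f/∂u = -4y + 4u + 7 = 0, so (y, u) = (13/10, -9/20).
The Hessian has f_{yy} = -6, f_{uu} = 4, f_{yu} = -4, giving D = -40 < 0, so the point is a saddle point.
f(13/10, -9/20) = 373/40.

373/40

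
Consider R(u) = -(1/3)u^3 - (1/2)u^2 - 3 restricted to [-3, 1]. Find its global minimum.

The derivative is -u^2 - u, which vanishes at u = -1 and u = 0.
Compare values at every candidate in [-3, 1]: R(-3) = 3/2; R(-1) = -19/6; R(0) = -3; R(1) = -23/6.
Hence the absolute minimum is -23/6 at u = 1.

-23/6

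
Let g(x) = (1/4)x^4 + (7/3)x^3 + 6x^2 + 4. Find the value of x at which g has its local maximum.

g'(x) = x^3 + 7x^2 + 12x. Setting g'(x) = 0 gives x ∈ {-4, -3, 0}.
Since g''(x) = 3x^2 + 14x + 12, we get g''(-4) = 4 > 0 ⇒ local minimum; g''(-3) = -3 < 0 ⇒ local maximum; g''(0) = 12 > 0 ⇒ local minimum.
The local maximum is g(-3) = 61/4.

-3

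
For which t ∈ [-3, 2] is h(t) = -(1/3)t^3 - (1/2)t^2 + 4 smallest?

The derivative is -t^2 - t, which vanishes at t = -1 and t = 0.
Candidates: h(-3) = 17/2,  h(-1) = 23/6,  h(0) = 4,  h(2) = -2/3.
So the minimum is h(2) = -2/3.

2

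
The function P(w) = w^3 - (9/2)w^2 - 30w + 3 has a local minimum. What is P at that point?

-269/2

Critical points: P'(w) = 3w^2 - 9w - 30 vanishes at w = -2, 5.
Second-derivative test with P''(w) = 6w - 9: P''(-2) = -21 < 0 ⇒ local maximum; P''(5) = 21 > 0 ⇒ local minimum.
Thus P has its local minimum at w = 5, with value -269/2.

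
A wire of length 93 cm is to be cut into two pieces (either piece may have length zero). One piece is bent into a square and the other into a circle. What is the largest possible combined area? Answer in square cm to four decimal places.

Let x be the length used for the square. Square side x/4; circle radius (93−x)/(2π).
A(x) = (x/4)² + π·((93−x)/(2π))² = x²/16 + (93−x)²/(4π) for 0 ≤ x ≤ 93. A'(x) = x/8 − (93−x)/(2π) = 0 gives x = 4·93/(π+4) ≈ 52.0892.
A'' > 0, so the interior critical point is a minimum; the maximum is at an endpoint. A(0) = 688.2656 and A(93) = 540.5625, so the largest area is 688.2656.

688.2656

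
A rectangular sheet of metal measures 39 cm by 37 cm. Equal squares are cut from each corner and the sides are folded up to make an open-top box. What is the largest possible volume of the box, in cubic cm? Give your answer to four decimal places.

With cut size x, the volume is V(x) = x(39 − 2x)(37 − 2x) for 0 < x < 18.5.
V'(x) = 12x^2 − 304x + 1443. Setting V'(x) = 0 gives x ≈ 6.3268 (the root in (0, 18.5)).
V''(x) = 24x − 304 is negative there, so this is the maximum; V ≈ 4058.2625.

4058.2625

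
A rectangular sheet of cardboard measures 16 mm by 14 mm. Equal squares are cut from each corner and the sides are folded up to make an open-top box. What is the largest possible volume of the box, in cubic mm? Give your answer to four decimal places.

With cut size x, the volume is V(x) = x(16 − 2x)(14 − 2x) for 0 < x < 7.
V'(x) = 12x^2 − 120x + 224. Setting V'(x) = 0 gives x ≈ 2.4834 (the root in (0, 7)).
V''(x) = 24x − 120 is negative there, so this is the maximum; V ≈ 247.5083.

247.5083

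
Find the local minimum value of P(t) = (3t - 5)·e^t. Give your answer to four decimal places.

P'(t) = 3·e^t + (3t - 5)·1·e^t = (3t - 2)·e^t. Since e^t > 0, the only critical point is t = 2/3.
P''(2/3) has the same sign as 3 > 0, so this is a local minimum.
P(2/3) = (-3)·e^(2/3) ≈ -5.8432.

-5.8432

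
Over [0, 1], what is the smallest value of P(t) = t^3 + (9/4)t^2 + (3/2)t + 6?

Differentiating, P'(t) = 3t^2 + (9/2)t + 3/2; which has no zeros in [0, 1].
Evaluating at the critical points and endpoints: P(0) = 6, P(1) = 43/4.
The minimum over the interval is 6, attained at t = 0.

6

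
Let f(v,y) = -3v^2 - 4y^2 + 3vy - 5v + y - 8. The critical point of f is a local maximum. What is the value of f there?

∂f/∂v = -6v + 3y - 5 = 0 and ∂f/∂y = 3v - 8y + 1 = 0, so (v, y) = (-37/39, -3/13).
The Hessian has f_{vv} = -6, f_{yy} = -8, f_{vy} = 3, giving D = 39 > 0 with f_{vv} < 0, so the point is a local maximum.
f(-37/39, -3/13) = -224/39.

-224/39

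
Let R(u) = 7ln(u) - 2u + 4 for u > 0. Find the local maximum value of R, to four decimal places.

R'(u) = 7/u − 2 = 0 gives u = 7/2.
R''(u) = -7/u², which is negative for u > 0, so this is a local maximum.
R(7/2) = 7·ln(7/2) - 7 + 4 ≈ 5.7693.

5.7693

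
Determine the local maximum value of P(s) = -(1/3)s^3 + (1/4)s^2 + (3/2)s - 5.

P'(s) = -s^2 + (1/2)s + 3/2 = 0 at s = -1, 3/2.
Since P''(s) = -2s + 1/2, we get P''(-1) = 5/2 > 0 ⇒ local minimum; P''(3/2) = -5/2 < 0 ⇒ local maximum.
Thus P has its local maximum at s = 3/2, with value -53/16.

-53/16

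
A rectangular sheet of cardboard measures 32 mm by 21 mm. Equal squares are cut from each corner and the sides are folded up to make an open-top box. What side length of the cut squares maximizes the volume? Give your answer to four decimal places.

4.1400

With cut size x, the volume is V(x) = x(32 − 2x)(21 − 2x) for 0 < x < 10.5.
V'(x) = 12x^2 − 212x + 672. Setting V'(x) = 0 gives x ≈ 4.1400 (the root in (0, 10.5)).
V''(x) = 24x − 212 is negative there, so this is the maximum; V ≈ 1249.1142.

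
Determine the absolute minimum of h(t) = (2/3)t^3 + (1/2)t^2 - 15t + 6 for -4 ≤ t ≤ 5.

-431/24

The derivative is 2t^2 + t - 15, which vanishes at t = -3 and t = 5/2.
Compare values at every candidate in [-4, 5]: h(-4) = 94/3,  h(-3) = 75/2,  h(5/2) = -431/24,  h(5) = 161/6.
So the minimum is h(5/2) = -431/24.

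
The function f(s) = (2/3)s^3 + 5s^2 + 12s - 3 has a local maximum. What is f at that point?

-12

f'(s) = 2s^2 + 10s + 12 = 0 at s = -3, -2.
Second-derivative test with f''(s) = 4s + 10: f''(-3) = -2 < 0 ⇒ local maximum; f''(-2) = 2 > 0 ⇒ local minimum.
Thus f has its local maximum at s = -3, with value -12.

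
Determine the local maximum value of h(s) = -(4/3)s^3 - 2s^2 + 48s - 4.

h'(s) = -4s^2 - 4s + 48 = 0 at s = -4, 3.
Second-derivative test with h''(s) = -8s - 4: h''(-4) = 28 > 0 ⇒ local minimum; h''(3) = -28 < 0 ⇒ local maximum.
Thus h has its local maximum at s = 3, with value 86.

86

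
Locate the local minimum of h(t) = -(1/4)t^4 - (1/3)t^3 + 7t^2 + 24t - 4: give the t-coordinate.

h'(t) = -t^3 - t^2 + 14t + 24 = 0 at t = -3, -2, 4.
Since h''(t) = -3t^2 - 2t + 14, we get h''(-3) = -7 < 0 ⇒ local maximum; h''(-2) = 6 > 0 ⇒ local minimum; h''(4) = -42 < 0 ⇒ local maximum.
The local minimum is h(-2) = -76/3.

-2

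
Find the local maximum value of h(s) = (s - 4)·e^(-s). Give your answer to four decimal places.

0.0067

By the product rule, h'(s) = (-s + 5)·e^(-s). Since e^(-s) > 0, the only critical point is s = 5.
h''(5) has the same sign as -1 < 0, so this is a local maximum.
h(5) = (1)·e^(-5) ≈ 0.0067.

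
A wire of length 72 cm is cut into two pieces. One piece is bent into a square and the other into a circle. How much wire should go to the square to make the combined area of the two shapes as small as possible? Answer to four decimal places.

Let x be the length used for the square. Square side x/4; circle radius (72−x)/(2π).
A(x) = (x/4)² + π·((72−x)/(2π))² = x²/16 + (72−x)²/(4π) for 0 ≤ x ≤ 72. A'(x) = x/8 − (72−x)/(2π) = 0 gives x = 4·72/(π+4) ≈ 40.3271.
A'' = 1/8 + 1/(2π) > 0, so this gives the minimum combined area; x ≈ 40.3271 cm to the square.

40.3271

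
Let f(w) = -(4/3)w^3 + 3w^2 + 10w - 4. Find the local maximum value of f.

227/12

Critical points: f'(w) = -4w^2 + 6w + 10 vanishes at w = -1, 5/2.
Second-derivative test with f''(w) = -8w + 6: f''(-1) = 14 > 0 ⇒ local minimum; f''(5/2) = -14 < 0 ⇒ local maximum.
So the local maximum value is f(5/2) = 227/12.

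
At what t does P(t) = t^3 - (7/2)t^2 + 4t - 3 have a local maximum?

P'(t) = 3t^2 - 7t + 4. Setting P'(t) = 0 gives t ∈ {1, 4/3}.
P''(t) = 6t - 7. P''(1) = -1 < 0 ⇒ local maximum; P''(4/3) = 1 > 0 ⇒ local minimum.
Thus P has its local maximum at t = 1, with value -3/2.

1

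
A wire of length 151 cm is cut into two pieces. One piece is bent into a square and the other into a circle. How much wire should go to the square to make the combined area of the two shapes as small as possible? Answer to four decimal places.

Let x be the length used for the square. Square side x/4; circle radius (151−x)/(2π).
A(x) = (x/4)² + π·((151−x)/(2π))² = x²/16 + (151−x)²/(4π) for 0 ≤ x ≤ 151. A'(x) = x/8 − (151−x)/(2π) = 0 gives x = 4·151/(π+4) ≈ 84.5750.
A'' = 1/8 + 1/(2π) > 0, so this gives the minimum combined area; x ≈ 84.5750 cm to the square.

84.5750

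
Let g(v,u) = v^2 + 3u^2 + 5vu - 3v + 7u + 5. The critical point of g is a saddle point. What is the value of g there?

∂g/∂v = 2v + 5u - 3 = 0 and ∂g/∂u = 5v + 6u + 7 = 0, so (v, u) = (-53/13, 29/13).
The Hessian has g_{vv} = 2, g_{uu} = 6, g_{vu} = 5, giving D = -13 < 0, so the point is a saddle point.
g(-53/13, 29/13) = 246/13.

246/13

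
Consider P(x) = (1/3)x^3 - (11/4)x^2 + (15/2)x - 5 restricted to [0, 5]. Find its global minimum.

P'(x) = x^2 - (11/2)x + 15/2, which vanishes at x = 5/2 and x = 3.
Compare values at every candidate in [0, 5]: P(0) = -5,  P(5/2) = 85/48,  P(3) = 7/4,  P(5) = 65/12.
So the minimum is P(0) = -5.

-5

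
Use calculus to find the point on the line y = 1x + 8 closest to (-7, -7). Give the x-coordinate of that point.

Minimize D(x)^2 = (x + 7)^2 + (x + 15)^2.
d/dx[D^2] = 2(x + 7) + 2·1·(x + 15) = 0 ⇒ x = -11.
Then y = -3 and the distance is √(32) ≈ 5.6569.

-11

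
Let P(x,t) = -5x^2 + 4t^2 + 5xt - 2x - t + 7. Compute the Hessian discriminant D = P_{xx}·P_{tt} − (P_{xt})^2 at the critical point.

∂P/∂x = -10x + 5t - 2 = 0 and ∂P/∂t = 5x + 8t - 1 = 0, so (x, t) = (-11/105, 4/21).
The Hessian has P_{xx} = -10, P_{tt} = 8, P_{xt} = 5, giving D = -105 < 0, so the point is a saddle point.
D = (-10)·(8) − (5)^2 = -105.

-105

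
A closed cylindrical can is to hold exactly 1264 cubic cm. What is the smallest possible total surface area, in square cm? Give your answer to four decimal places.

With radius r and height h, πr²h = 1264 so h = 1264/(πr²), and S(r) = 2πr² + 2πrh = 2πr² + 2·1264/r.
S'(r) = 4πr − 2·1264/r² = 0 ⇒ r³ = 1264/(2π), so r ≈ 5.8594 and h = 2r ≈ 11.7189.
S''(r) = 4π + 4·1264/r³ > 0, so this is the minimum; S ≈ 647.1614.

647.1614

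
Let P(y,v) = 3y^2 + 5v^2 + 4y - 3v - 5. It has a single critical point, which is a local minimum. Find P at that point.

∂P/∂y = 6y + 4 = 0 and ∂P/∂v = 10v - 3 = 0, so (y, v) = (-2/3, 3/10).
The Hessian has P_{yy} = 6, P_{vv} = 10, P_{yv} = 0, giving D = 60 > 0 with P_{yy} > 0, so the point is a local minimum.
P(-2/3, 3/10) = -407/60.

-407/60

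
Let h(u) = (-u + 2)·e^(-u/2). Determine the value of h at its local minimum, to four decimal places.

h'(u) = (-1)·e^(-u/2) + (-u + 2)·(-1/2)·e^(-u/2) = ((1/2)u - 2)·e^(-u/2). Since e^(-u/2) > 0, the only critical point is u = 4.
h''(4) has the same sign as 1/2 > 0, so this is a local minimum.
h(4) = (-2)·e^(-2) ≈ -0.2707.

-0.2707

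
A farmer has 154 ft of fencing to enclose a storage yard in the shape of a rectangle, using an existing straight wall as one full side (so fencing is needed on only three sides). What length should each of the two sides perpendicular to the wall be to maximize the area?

77/2

Let the sides perpendicular to the wall have length x and the parallel side y, so 2x + y = 154 and the area is A = xy = x(154 − 2x).
A'(x) = 154 − 4x = 0 gives x = 77/2, and A''(x) = −4 < 0 confirms a maximum.
Then y = 154 − 2·77/2 = 77 and A = 5929/2.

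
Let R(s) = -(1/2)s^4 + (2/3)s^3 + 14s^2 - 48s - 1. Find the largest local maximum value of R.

Critical points: R'(s) = -2s^3 + 2s^2 + 28s - 48 vanishes at s = -4, 2, 3.
R''(s) = -6s^2 + 4s + 28. R''(-4) = -84 < 0 ⇒ local maximum; R''(2) = 12 > 0 ⇒ local minimum; R''(3) = -14 < 0 ⇒ local maximum.
The largest local maximum is R(-4) = 733/3.

733/3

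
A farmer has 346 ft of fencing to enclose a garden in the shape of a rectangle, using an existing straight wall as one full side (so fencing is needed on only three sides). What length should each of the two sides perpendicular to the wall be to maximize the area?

173/2

Let the sides perpendicular to the wall have length x and the parallel side y, so 2x + y = 346 and the area is A = xy = x(346 − 2x).
A'(x) = 346 − 4x = 0 gives x = 173/2, and A''(x) = −4 < 0 confirms a maximum.
Then y = 346 − 2·173/2 = 173 and A = 29929/2.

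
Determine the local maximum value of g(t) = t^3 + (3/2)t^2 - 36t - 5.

99

g'(t) = 3t^2 + 3t - 36 = 0 at t = -4, 3.
Second-derivative test with g''(t) = 6t + 3: g''(-4) = -21 < 0 ⇒ local maximum; g''(3) = 21 > 0 ⇒ local minimum.
The local maximum is g(-4) = 99.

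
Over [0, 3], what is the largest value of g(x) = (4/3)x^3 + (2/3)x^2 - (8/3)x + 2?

36

Differentiating, g'(x) = 4x^2 + (4/3)x - 8/3; whose only zero in [0, 3] is x = 2/3.
Candidates: g(0) = 2, g(2/3) = 74/81, g(3) = 36.
So the maximum is g(3) = 36.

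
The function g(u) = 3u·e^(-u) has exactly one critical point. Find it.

1

By the product rule, g'(u) = (-3u + 3)·e^(-u). Since e^(-u) > 0, the only critical point is u = 1.
g''(1) has the same sign as -3 < 0, so this is a local maximum.
g(1) = (3)·e^(-1) ≈ 1.1036.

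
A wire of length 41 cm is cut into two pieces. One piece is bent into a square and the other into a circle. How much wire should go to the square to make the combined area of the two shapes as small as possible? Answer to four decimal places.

22.9641

Let x be the length used for the square. Square side x/4; circle radius (41−x)/(2π).
A(x) = (x/4)² + π·((41−x)/(2π))² = x²/16 + (41−x)²/(4π) for 0 ≤ x ≤ 41. A'(x) = x/8 − (41−x)/(2π) = 0 gives x = 4·41/(π+4) ≈ 22.9641.
A'' = 1/8 + 1/(2π) > 0, so this gives the minimum combined area; x ≈ 22.9641 cm to the square.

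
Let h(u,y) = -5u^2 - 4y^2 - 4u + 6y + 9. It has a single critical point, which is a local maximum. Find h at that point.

241/20

∂h/∂u = -10u - 4 = 0 and ∂h/∂y = -8y + 6 = 0, so (u, y) = (-2/5, 3/4).
The Hessian has h_{uu} = -10, h_{yy} = -8, h_{uy} = 0, giving D = 80 > 0 with h_{uu} < 0, so the point is a local maximum.
h(-2/5, 3/4) = 241/20.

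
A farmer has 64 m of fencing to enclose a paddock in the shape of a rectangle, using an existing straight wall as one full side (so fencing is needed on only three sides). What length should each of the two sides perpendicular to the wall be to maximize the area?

16

Let the sides perpendicular to the wall have length x and the parallel side y, so 2x + y = 64 and the area is A = xy = x(64 − 2x).
A'(x) = 64 − 4x = 0 gives x = 16, and A''(x) = −4 < 0 confirms a maximum.
Then y = 64 − 2·16 = 32 and A = 512.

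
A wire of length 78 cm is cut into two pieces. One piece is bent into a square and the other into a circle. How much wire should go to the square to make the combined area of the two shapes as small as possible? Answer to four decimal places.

Let x be the length used for the square. Square side x/4; circle radius (78−x)/(2π).
A(x) = (x/4)² + π·((78−x)/(2π))² = x²/16 + (78−x)²/(4π) for 0 ≤ x ≤ 78. A'(x) = x/8 − (78−x)/(2π) = 0 gives x = 4·78/(π+4) ≈ 43.6877.
A'' = 1/8 + 1/(2π) > 0, so this gives the minimum combined area; x ≈ 43.6877 cm to the square.

43.6877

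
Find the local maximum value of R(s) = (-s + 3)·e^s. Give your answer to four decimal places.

Differentiating with the product rule gives R'(s) = (-s + 2)·e^s. Since e^s > 0, the only critical point is s = 2.
R''(2) has the same sign as -1 < 0, so this is a local maximum.
R(2) = (1)·e^(2) ≈ 7.3891.

7.3891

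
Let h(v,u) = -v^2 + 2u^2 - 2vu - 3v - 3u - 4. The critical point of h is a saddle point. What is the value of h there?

-7/4

∂h/∂v = -2v - 2u - 3 = 0 and ∂h/∂u = -2v + 4u - 3 = 0, so (v, u) = (-3/2, 0).
The Hessian has h_{vv} = -2, h_{uu} = 4, h_{vu} = -2, giving D = -12 < 0, so the point is a saddle point.
h(-3/2, 0) = -7/4.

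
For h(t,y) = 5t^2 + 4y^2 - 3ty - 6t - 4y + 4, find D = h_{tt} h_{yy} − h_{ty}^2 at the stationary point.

71

∂h/∂t = 10t - 3y - 6 = 0 and ∂h/∂y = -3t + 8y - 4 = 0, so (t, y) = (60/71, 58/71).
The Hessian has h_{tt} = 10, h_{yy} = 8, h_{ty} = -3, giving D = 71 > 0 with h_{tt} > 0, so the point is a local minimum.
D = (10)·(8) − (-3)^2 = 71.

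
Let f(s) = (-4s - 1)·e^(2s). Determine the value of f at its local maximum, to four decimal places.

Differentiating with the product rule gives f'(s) = (-8s - 6)·e^(2s). Since e^(2s) > 0, the only critical point is s = -3/4.
f''(-3/4) has the same sign as -8 < 0, so this is a local maximum.
f(-3/4) = (2)·e^(-3/2) ≈ 0.4463.

0.4463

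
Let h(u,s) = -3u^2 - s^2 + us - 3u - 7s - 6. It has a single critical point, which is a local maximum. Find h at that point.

111/11

∂h/∂u = -6u + s - 3 = 0 and ∂h/∂s = u - 2s - 7 = 0, so (u, s) = (-13/11, -45/11).
The Hessian has h_{uu} = -6, h_{ss} = -2, h_{us} = 1, giving D = 11 > 0 with h_{uu} < 0, so the point is a local maximum.
h(-13/11, -45/11) = 111/11.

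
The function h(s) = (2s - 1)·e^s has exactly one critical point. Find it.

Differentiating with the product rule gives h'(s) = (2s + 1)·e^s. Since e^s > 0, the only critical point is s = -1/2.
h''(-1/2) has the same sign as 2 > 0, so this is a local minimum.
h(-1/2) = (-2)·e^(-1/2) ≈ -1.2131.

-1/2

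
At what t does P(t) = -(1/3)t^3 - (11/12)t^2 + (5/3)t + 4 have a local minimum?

-5/2

P'(t) = -t^2 - (11/6)t + 5/3. Setting P'(t) = 0 gives t ∈ {-5/2, 2/3}.
P''(t) = -2t - 11/6. P''(-5/2) = 19/6 > 0 ⇒ local minimum; P''(2/3) = -19/6 < 0 ⇒ local maximum.
So the local minimum value is P(-5/2) = -11/16.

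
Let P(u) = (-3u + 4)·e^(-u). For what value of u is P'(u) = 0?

P'(u) = (-3)·e^(-u) + (-3u + 4)·(-1)·e^(-u) = (3u - 7)·e^(-u). Since e^(-u) > 0, the only critical point is u = 7/3.
P''(7/3) has the same sign as 3 > 0, so this is a local minimum.
P(7/3) = (-3)·e^(-7/3) ≈ -0.2909.

7/3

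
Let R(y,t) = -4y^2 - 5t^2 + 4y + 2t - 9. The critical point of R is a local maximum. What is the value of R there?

-39/5

∂R/∂y = -8y + 4 = 0 and ∂R/∂t = -10t + 2 = 0, so (y, t) = (1/2, 1/5).
The Hessian has R_{yy} = -8, R_{tt} = -10, R_{yt} = 0, giving D = 80 > 0 with R_{yy} < 0, so the point is a local maximum.
R(1/2, 1/5) = -39/5.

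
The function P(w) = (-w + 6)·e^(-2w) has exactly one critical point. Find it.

13/2

Differentiating with the product rule gives P'(w) = (2w - 13)·e^(-2w). Since e^(-2w) > 0, the only critical point is w = 13/2.
P''(13/2) has the same sign as 2 > 0, so this is a local minimum.
P(13/2) = (-1/2)·e^(-13) ≈ -0.0000.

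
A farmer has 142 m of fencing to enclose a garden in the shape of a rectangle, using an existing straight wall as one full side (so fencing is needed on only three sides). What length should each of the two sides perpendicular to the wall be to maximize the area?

Let the sides perpendicular to the wall have length x and the parallel side y, so 2x + y = 142 and the area is A = xy = x(142 − 2x).
A'(x) = 142 − 4x = 0 gives x = 71/2, and A''(x) = −4 < 0 confirms a maximum.
Then y = 142 − 2·71/2 = 71 and A = 5041/2.

71/2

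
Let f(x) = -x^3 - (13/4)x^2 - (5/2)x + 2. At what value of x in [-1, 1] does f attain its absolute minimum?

Differentiating, f'(x) = -3x^2 - (13/2)x - 5/2; whose only zero in [-1, 1] is x = -1/2.
Evaluating at the critical points and endpoints: f(-1) = 9/4; f(-1/2) = 41/16; f(1) = -19/4.
The minimum over the interval is -19/4, attained at x = 1.

1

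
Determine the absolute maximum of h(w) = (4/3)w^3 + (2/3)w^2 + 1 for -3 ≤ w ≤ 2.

43/3

h'(w) = 4w^2 + (4/3)w, which vanishes at w = -1/3 and w = 0.
Candidates: h(-3) = -29, h(-1/3) = 83/81, h(0) = 1, h(2) = 43/3.
Hence the absolute maximum is 43/3 at w = 2.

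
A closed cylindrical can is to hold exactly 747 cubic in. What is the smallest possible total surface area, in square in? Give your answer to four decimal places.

455.7517

With radius r and height h, πr²h = 747 so h = 747/(πr²), and S(r) = 2πr² + 2πrh = 2πr² + 2·747/r.
S'(r) = 4πr − 2·747/r² = 0 ⇒ r³ = 747/(2π), so r ≈ 4.9172 and h = 2r ≈ 9.8343.
S''(r) = 4π + 4·747/r³ > 0, so this is the minimum; S ≈ 455.7517.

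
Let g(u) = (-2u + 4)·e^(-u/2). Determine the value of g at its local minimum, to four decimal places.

Differentiating with the product rule gives g'(u) = (u - 4)·e^(-u/2). Since e^(-u/2) > 0, the only critical point is u = 4.
g''(4) has the same sign as 1 > 0, so this is a local minimum.
g(4) = (-4)·e^(-2) ≈ -0.5413.

-0.5413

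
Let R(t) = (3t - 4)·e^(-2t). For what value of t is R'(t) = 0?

Differentiating with the product rule gives R'(t) = (-6t + 11)·e^(-2t). Since e^(-2t) > 0, the only critical point is t = 11/6.
R''(11/6) has the same sign as -6 < 0, so this is a local maximum.
R(11/6) = (3/2)·e^(-11/3) ≈ 0.0383.

11/6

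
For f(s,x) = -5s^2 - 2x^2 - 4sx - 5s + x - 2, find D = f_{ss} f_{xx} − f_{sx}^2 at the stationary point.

∂f/∂s = -10s - 4x - 5 = 0 and ∂f/∂x = -4s - 4x + 1 = 0, so (s, x) = (-1, 5/4).
The Hessian has f_{ss} = -10, f_{xx} = -4, f_{sx} = -4, giving D = 24 > 0 with f_{ss} < 0, so the point is a local maximum.
D = (-10)·(-4) − (-4)^2 = 24.

24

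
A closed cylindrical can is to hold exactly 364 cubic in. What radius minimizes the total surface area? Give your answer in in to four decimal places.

With radius r and height h, πr²h = 364 so h = 364/(πr²), and S(r) = 2πr² + 2πrh = 2πr² + 2·364/r.
S'(r) = 4πr − 2·364/r² = 0 ⇒ r³ = 364/(2π), so r ≈ 3.8694 and h = 2r ≈ 7.7387.
S''(r) = 4π + 4·364/r³ > 0, so this is the minimum; S ≈ 282.2163.

3.8694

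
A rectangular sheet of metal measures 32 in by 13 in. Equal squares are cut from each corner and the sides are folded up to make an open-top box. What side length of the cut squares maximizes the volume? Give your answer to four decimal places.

With cut size x, the volume is V(x) = x(32 − 2x)(13 − 2x) for 0 < x < 6.5.
V'(x) = 12x^2 − 180x + 416. Setting V'(x) = 0 gives x ≈ 2.8542 (the root in (0, 6.5)).
V''(x) = 24x − 180 is negative there, so this is the maximum; V ≈ 547.1725.

2.8542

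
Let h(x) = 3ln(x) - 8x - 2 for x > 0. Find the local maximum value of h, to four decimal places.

-7.9425

h'(x) = 3/x − 8 = 0 gives x = 3/8.
h''(x) = -3/x², which is negative for x > 0, so this is a local maximum.
h(3/8) = 3·ln(3/8) - 3 - 2 ≈ -7.9425.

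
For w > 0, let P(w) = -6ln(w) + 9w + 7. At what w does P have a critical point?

2/3

P'(w) = -6/w + 9 = 0 gives w = 2/3.
P''(w) = 6/w², which is positive for w > 0, so this is a local minimum.
P(2/3) = -6·ln(2/3) + 6 + 7 ≈ 15.4328.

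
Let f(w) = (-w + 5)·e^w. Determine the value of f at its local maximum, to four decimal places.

54.5982

By the product rule, f'(w) = (-w + 4)·e^w. Since e^w > 0, the only critical point is w = 4.
f''(4) has the same sign as -1 < 0, so this is a local maximum.
f(4) = (1)·e^(4) ≈ 54.5982.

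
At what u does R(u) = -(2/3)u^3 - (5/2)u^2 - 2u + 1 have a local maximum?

-1/2

Critical points: R'(u) = -2u^2 - 5u - 2 vanishes at u = -2, -1/2.
Second-derivative test with R''(u) = -4u - 5: R''(-2) = 3 > 0 ⇒ local minimum; R''(-1/2) = -3 < 0 ⇒ local maximum.
Thus R has its local maximum at u = -1/2, with value 35/24.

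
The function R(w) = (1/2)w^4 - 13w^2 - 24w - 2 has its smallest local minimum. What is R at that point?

R'(w) = 2w^3 - 26w - 24. Setting R'(w) = 0 gives w ∈ {-3, -1, 4}.
Second-derivative test with R''(w) = 6w^2 - 26: R''(-3) = 28 > 0 ⇒ local minimum; R''(-1) = -20 < 0 ⇒ local maximum; R''(4) = 70 > 0 ⇒ local minimum.
The smallest local minimum is R(4) = -178.

-178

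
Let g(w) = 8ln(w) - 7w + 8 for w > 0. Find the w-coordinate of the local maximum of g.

g'(w) = 8/w − 7 = 0 gives w = 8/7.
g''(w) = -8/w², which is negative for w > 0, so this is a local maximum.
g(8/7) = 8·ln(8/7) - 8 + 8 ≈ 1.0683.

8/7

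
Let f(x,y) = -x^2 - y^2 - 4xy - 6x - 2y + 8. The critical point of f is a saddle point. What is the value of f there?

26/3

∂f/∂x = -2x - 4y - 6 = 0 and ∂f/∂y = -4x - 2y - 2 = 0, so (x, y) = (1/3, -5/3).
The Hessian has f_{xx} = -2, f_{yy} = -2, f_{xy} = -4, giving D = -12 < 0, so the point is a saddle point.
f(1/3, -5/3) = 26/3.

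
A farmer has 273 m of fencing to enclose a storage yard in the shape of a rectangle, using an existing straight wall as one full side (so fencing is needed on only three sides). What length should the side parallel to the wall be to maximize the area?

273/2

Let the sides perpendicular to the wall have length x and the parallel side y, so 2x + y = 273 and the area is A = xy = x(273 − 2x).
A'(x) = 273 − 4x = 0 gives x = 273/4, and A''(x) = −4 < 0 confirms a maximum.
Then y = 273 − 2·273/4 = 273/2 and A = 74529/8.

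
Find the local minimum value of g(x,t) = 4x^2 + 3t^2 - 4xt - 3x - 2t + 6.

125/32

∂g/∂x = 8x - 4t - 3 = 0 and ∂g/∂t = -4x + 6t - 2 = 0, so (x, t) = (13/16, 7/8).
The Hessian has g_{xx} = 8, g_{tt} = 6, g_{xt} = -4, giving D = 32 > 0 with g_{xx} > 0, so the point is a local minimum.
g(13/16, 7/8) = 125/32.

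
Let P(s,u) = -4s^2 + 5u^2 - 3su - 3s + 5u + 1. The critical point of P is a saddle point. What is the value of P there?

∂P/∂s = -8s - 3u - 3 = 0 and ∂P/∂u = -3s + 10u + 5 = 0, so (s, u) = (-15/89, -49/89).
The Hessian has P_{ss} = -8, P_{uu} = 10, P_{su} = -3, giving D = -89 < 0, so the point is a saddle point.
P(-15/89, -49/89) = -11/89.

-11/89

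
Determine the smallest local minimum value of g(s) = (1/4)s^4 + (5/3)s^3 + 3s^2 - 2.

g'(s) = s^3 + 5s^2 + 6s. Setting g'(s) = 0 gives s ∈ {-3, -2, 0}.
Second-derivative test with g''(s) = 3s^2 + 10s + 6: g''(-3) = 3 > 0 ⇒ local minimum; g''(-2) = -2 < 0 ⇒ local maximum; g''(0) = 6 > 0 ⇒ local minimum.
Thus g has its smallest local minimum at s = 0, with value -2.

-2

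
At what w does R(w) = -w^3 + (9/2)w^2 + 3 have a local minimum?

Critical points: R'(w) = -3w^2 + 9w vanishes at w = 0, 3.
Since R''(w) = -6w + 9, we get R''(0) = 9 > 0 ⇒ local minimum; R''(3) = -9 < 0 ⇒ local maximum.
Thus R has its local minimum at w = 0, with value 3.

0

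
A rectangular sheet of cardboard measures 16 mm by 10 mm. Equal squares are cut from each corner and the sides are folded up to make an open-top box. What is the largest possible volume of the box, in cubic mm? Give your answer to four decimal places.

144.0000

With cut size x, the volume is V(x) = x(16 − 2x)(10 − 2x) for 0 < x < 5.
V'(x) = 12x^2 − 104x + 160. Setting V'(x) = 0 gives x ≈ 2.0000 (the root in (0, 5)).
V''(x) = 24x − 104 is negative there, so this is the maximum; V ≈ 144.0000.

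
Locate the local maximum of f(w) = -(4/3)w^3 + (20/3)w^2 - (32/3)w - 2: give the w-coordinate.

2

f'(w) = -4w^2 + (40/3)w - 32/3. Setting f'(w) = 0 gives w ∈ {4/3, 2}.
f''(w) = -8w + 40/3. f''(4/3) = 8/3 > 0 ⇒ local minimum; f''(2) = -8/3 < 0 ⇒ local maximum.
So the local maximum value is f(2) = -22/3.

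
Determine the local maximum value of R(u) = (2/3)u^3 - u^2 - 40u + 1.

R'(u) = 2u^2 - 2u - 40 = 0 at u = -4, 5.
R''(u) = 4u - 2. R''(-4) = -18 < 0 ⇒ local maximum; R''(5) = 18 > 0 ⇒ local minimum.
The local maximum is R(-4) = 307/3.

307/3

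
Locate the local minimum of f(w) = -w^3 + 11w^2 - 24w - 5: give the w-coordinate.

f'(w) = -3w^2 + 22w - 24 = 0 at w = 4/3, 6.
Since f''(w) = -6w + 22, we get f''(4/3) = 14 > 0 ⇒ local minimum; f''(6) = -14 < 0 ⇒ local maximum.
Thus f has its local minimum at w = 4/3, with value -535/27.

4/3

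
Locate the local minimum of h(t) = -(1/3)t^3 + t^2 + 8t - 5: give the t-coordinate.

h'(t) = -t^2 + 2t + 8. Setting h'(t) = 0 gives t ∈ {-2, 4}.
h''(t) = -2t + 2. h''(-2) = 6 > 0 ⇒ local minimum; h''(4) = -6 < 0 ⇒ local maximum.
The local minimum is h(-2) = -43/3.

-2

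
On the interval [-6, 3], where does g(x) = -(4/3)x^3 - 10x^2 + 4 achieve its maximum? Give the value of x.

0

g'(x) = -4x^2 - 20x, which vanishes at x = -5 and x = 0.
Candidates: g(-6) = -68, g(-5) = -238/3, g(0) = 4, g(3) = -122.
The maximum over the interval is 4, attained at x = 0.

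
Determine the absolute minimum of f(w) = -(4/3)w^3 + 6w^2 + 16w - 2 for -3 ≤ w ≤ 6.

The derivative is -4w^2 + 12w + 16, which vanishes at w = -1 and w = 4.
Candidates: f(-3) = 40,  f(-1) = -32/3,  f(4) = 218/3,  f(6) = 22.
So the minimum is f(-1) = -32/3.

-32/3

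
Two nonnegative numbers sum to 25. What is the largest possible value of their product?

With x + y = 25, the product is P(x) = x(25 − x).
P'(x) = 25 − 2x = 0 gives x = 25/2; P'' = −2 < 0, so this is the maximum.
P = 25/2·25/2 = 625/4.

625/4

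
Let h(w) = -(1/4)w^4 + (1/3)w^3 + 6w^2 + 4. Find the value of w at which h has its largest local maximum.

4

Critical points: h'(w) = -w^3 + w^2 + 12w vanishes at w = -3, 0, 4.
Since h''(w) = -3w^2 + 2w + 12, we get h''(-3) = -21 < 0 ⇒ local maximum; h''(0) = 12 > 0 ⇒ local minimum; h''(4) = -28 < 0 ⇒ local maximum.
So the largest local maximum value is h(4) = 172/3.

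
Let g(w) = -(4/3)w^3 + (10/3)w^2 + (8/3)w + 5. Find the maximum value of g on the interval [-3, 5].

63

Differentiating, g'(w) = -4w^2 + (20/3)w + 8/3; which vanishes at w = -1/3 and w = 2.
Candidates: g(-3) = 63,  g(-1/3) = 367/81,  g(2) = 13,  g(5) = -65.
Hence the absolute maximum is 63 at w = -3.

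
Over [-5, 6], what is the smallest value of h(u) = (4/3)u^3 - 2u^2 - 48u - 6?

-434/3

Differentiating, h'(u) = 4u^2 - 4u - 48; which vanishes at u = -3 and u = 4.
Evaluating at the critical points and endpoints: h(-5) = 52/3; h(-3) = 84; h(4) = -434/3; h(6) = -78.
So the minimum is h(4) = -434/3.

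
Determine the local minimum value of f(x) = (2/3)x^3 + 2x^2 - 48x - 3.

Critical points: f'(x) = 2x^2 + 4x - 48 vanishes at x = -6, 4.
Second-derivative test with f''(x) = 4x + 4: f''(-6) = -20 < 0 ⇒ local maximum; f''(4) = 20 > 0 ⇒ local minimum.
So the local minimum value is f(4) = -361/3.

-361/3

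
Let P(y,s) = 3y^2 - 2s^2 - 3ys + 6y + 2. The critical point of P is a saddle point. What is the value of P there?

-2/11

∂P/∂y = 6y - 3s + 6 = 0 and ∂P/∂s = -3y - 4s = 0, so (y, s) = (-8/11, 6/11).
The Hessian has P_{yy} = 6, P_{ss} = -4, P_{ys} = -3, giving D = -33 < 0, so the point is a saddle point.
P(-8/11, 6/11) = -2/11.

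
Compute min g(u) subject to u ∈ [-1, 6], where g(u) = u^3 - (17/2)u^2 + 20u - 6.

-71/2

Differentiating, g'(u) = 3u^2 - 17u + 20; which vanishes at u = 5/3 and u = 4.
Candidates: g(-1) = -71/2; g(5/3) = 451/54; g(4) = 2; g(6) = 24.
Hence the absolute minimum is -71/2 at u = -1.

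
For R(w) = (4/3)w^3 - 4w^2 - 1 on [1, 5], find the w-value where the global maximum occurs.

5

R'(w) = 4w^2 - 8w, whose only zero in [1, 5] is w = 2.
Evaluating at the critical points and endpoints: R(1) = -11/3, R(2) = -19/3, R(5) = 197/3.
So the maximum is R(5) = 197/3.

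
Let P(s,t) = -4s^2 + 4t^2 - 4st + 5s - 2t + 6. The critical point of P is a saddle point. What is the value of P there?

131/20

∂P/∂s = -8s - 4t + 5 = 0 and ∂P/∂t = -4s + 8t - 2 = 0, so (s, t) = (2/5, 9/20).
The Hessian has P_{ss} = -8, P_{tt} = 8, P_{st} = -4, giving D = -80 < 0, so the point is a saddle point.
P(2/5, 9/20) = 131/20.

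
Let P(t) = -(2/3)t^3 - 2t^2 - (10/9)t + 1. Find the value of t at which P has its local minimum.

P'(t) = -2t^2 - 4t - 10/9 = 0 at t = -5/3, -1/3.
Second-derivative test with P''(t) = -4t - 4: P''(-5/3) = 8/3 > 0 ⇒ local minimum; P''(-1/3) = -8/3 < 0 ⇒ local maximum.
Thus P has its local minimum at t = -5/3, with value 31/81.

-5/3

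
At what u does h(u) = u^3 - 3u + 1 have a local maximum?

-1

h'(u) = 3u^2 - 3 = 0 at u = -1, 1.
Since h''(u) = 6u, we get h''(-1) = -6 < 0 ⇒ local maximum; h''(1) = 6 > 0 ⇒ local minimum.
The local maximum is h(-1) = 3.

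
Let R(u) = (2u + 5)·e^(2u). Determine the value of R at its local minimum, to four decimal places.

R'(u) = 2·e^(2u) + (2u + 5)·2·e^(2u) = (4u + 12)·e^(2u). Since e^(2u) > 0, the only critical point is u = -3.
R''(-3) has the same sign as 4 > 0, so this is a local minimum.
R(-3) = (-1)·e^(-6) ≈ -0.0025.

-0.0025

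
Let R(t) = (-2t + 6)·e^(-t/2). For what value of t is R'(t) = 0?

5

Differentiating with the product rule gives R'(t) = (t - 5)·e^(-t/2). Since e^(-t/2) > 0, the only critical point is t = 5.
R''(5) has the same sign as 1 > 0, so this is a local minimum.
R(5) = (-4)·e^(-5/2) ≈ -0.3283.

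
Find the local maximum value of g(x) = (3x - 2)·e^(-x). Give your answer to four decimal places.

0.5666

Differentiating with the product rule gives g'(x) = (-3x + 5)·e^(-x). Since e^(-x) > 0, the only critical point is x = 5/3.
g''(5/3) has the same sign as -3 < 0, so this is a local maximum.
g(5/3) = (3)·e^(-5/3) ≈ 0.5666.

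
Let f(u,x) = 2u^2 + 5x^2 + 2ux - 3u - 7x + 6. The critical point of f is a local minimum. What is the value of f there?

∂f/∂u = 4u + 2x - 3 = 0 and ∂f/∂x = 2u + 10x - 7 = 0, so (u, x) = (4/9, 11/18).
The Hessian has f_{uu} = 4, f_{xx} = 10, f_{ux} = 2, giving D = 36 > 0 with f_{uu} > 0, so the point is a local minimum.
f(4/9, 11/18) = 115/36.

115/36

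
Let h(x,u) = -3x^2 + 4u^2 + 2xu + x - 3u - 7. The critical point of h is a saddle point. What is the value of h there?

-381/52

∂h/∂x = -6x + 2u + 1 = 0 and ∂h/∂u = 2x + 8u - 3 = 0, so (x, u) = (7/26, 4/13).
The Hessian has h_{xx} = -6, h_{uu} = 8, h_{xu} = 2, giving D = -52 < 0, so the point is a saddle point.
h(7/26, 4/13) = -381/52.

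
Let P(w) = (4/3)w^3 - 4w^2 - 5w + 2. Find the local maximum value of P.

P'(w) = 4w^2 - 8w - 5. Setting P'(w) = 0 gives w ∈ {-1/2, 5/2}.
Second-derivative test with P''(w) = 8w - 8: P''(-1/2) = -12 < 0 ⇒ local maximum; P''(5/2) = 12 > 0 ⇒ local minimum.
So the local maximum value is P(-1/2) = 10/3.

10/3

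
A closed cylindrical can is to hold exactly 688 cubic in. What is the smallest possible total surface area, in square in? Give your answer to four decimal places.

With radius r and height h, πr²h = 688 so h = 688/(πr²), and S(r) = 2πr² + 2πrh = 2πr² + 2·688/r.
S'(r) = 4πr − 2·688/r² = 0 ⇒ r³ = 688/(2π), so r ≈ 4.7841 and h = 2r ≈ 9.5683.
S''(r) = 4π + 4·688/r³ > 0, so this is the minimum; S ≈ 431.4265.

431.4265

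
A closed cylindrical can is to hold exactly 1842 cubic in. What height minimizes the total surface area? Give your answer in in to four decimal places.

With radius r and height h, πr²h = 1842 so h = 1842/(πr²), and S(r) = 2πr² + 2πrh = 2πr² + 2·1842/r.
S'(r) = 4πr − 2·1842/r² = 0 ⇒ r³ = 1842/(2π), so r ≈ 6.6431 and h = 2r ≈ 13.2862.
S''(r) = 4π + 4·1842/r³ > 0, so this is the minimum; S ≈ 831.8422.

13.2862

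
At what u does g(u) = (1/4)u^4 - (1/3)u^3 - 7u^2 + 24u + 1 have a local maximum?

Critical points: g'(u) = u^3 - u^2 - 14u + 24 vanishes at u = -4, 2, 3.
Second-derivative test with g''(u) = 3u^2 - 2u - 14: g''(-4) = 42 > 0 ⇒ local minimum; g''(2) = -6 < 0 ⇒ local maximum; g''(3) = 7 > 0 ⇒ local minimum.
Thus g has its local maximum at u = 2, with value 67/3.

2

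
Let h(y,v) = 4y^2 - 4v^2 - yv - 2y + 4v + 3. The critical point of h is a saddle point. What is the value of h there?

∂h/∂y = 8y - v - 2 = 0 and ∂h/∂v = -y - 8v + 4 = 0, so (y, v) = (4/13, 6/13).
The Hessian has h_{yy} = 8, h_{vv} = -8, h_{yv} = -1, giving D = -65 < 0, so the point is a saddle point.
h(4/13, 6/13) = 47/13.

47/13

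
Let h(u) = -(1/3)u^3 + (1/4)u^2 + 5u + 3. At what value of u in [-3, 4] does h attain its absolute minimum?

The derivative is -u^2 + (1/2)u + 5, which vanishes at u = -2 and u = 5/2.
Evaluating at the critical points and endpoints: h(-3) = -3/4,  h(-2) = -10/3,  h(5/2) = 569/48,  h(4) = 17/3.
So the minimum is h(-2) = -10/3.

-2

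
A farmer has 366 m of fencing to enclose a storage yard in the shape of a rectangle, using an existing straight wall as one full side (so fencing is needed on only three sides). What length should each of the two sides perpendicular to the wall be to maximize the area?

183/2

Let the sides perpendicular to the wall have length x and the parallel side y, so 2x + y = 366 and the area is A = xy = x(366 − 2x).
A'(x) = 366 − 4x = 0 gives x = 183/2, and A''(x) = −4 < 0 confirms a maximum.
Then y = 366 − 2·183/2 = 183 and A = 33489/2.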